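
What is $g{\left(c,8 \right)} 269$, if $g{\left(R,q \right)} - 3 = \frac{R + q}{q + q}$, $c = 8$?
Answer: $1076$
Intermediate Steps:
$g{\left(R,q \right)} = 3 + \frac{R + q}{2 q}$ ($g{\left(R,q \right)} = 3 + \frac{R + q}{q + q} = 3 + \frac{R + q}{2 q}$)
$g{\left(c,8 \right)} 269 = \frac{8 + 7 \cdot 8}{2 \cdot 8} \cdot 269 = \frac{1}{2} \cdot \frac{1}{8} \left(8 + 56\right) 269 = \frac{1}{2} \cdot \frac{1}{8} \cdot 64 \cdot 269 = 4 \cdot 269 = 1076$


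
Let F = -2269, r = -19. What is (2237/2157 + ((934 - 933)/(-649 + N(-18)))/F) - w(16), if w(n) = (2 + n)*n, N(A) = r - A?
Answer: -912901175993/3181251450 ≈ -286.96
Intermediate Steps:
N(A) = -19 - A
w(n) = n*(2 + n)
(2237/2157 + ((934 - 933)/(-649 + N(-18)))/F) - w(16) = (2237/2157 + ((934 - 933)/(-649 + (-19 - 1*(-18))))/(-2269)) - 16*(2 + 16) = (2237*(1/2157) + (1/(-649 + (-19 + 18)))*(-1/2269)) - 16*18 = (2237/2157 + (1/(-649 - 1))*(-1/2269)) - 1*288 = (2237/2157 + (1/(-650))*(-1/2269)) - 288 = (2237/2157 + (1*(-1/650))*(-1/2269)) - 288 = (2237/2157 - 1/650*(-1/2269)) - 288 = (2237/2157 + 1/1474850) - 288 = 3299241607/3181251450 - 288 = -912901175993/3181251450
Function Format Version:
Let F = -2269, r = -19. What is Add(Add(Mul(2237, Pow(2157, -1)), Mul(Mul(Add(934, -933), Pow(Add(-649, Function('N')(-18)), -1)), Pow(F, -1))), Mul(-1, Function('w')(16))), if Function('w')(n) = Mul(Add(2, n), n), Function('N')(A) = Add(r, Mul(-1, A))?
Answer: Rational(-912901175993, 3181251450) ≈ -286.96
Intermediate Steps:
Function('N')(A) = Add(-19, Mul(-1, A))
Function('w')(n) = Mul(n, Add(2, n))
Add(Add(Mul(2237, Pow(2157, -1)), Mul(Mul(Add(934, -933), Pow(Add(-649, Function('N')(-18)), -1)), Pow(F, -1))), Mul(-1, Function('w')(16))) = Add(Add(Mul(2237, Pow(2157, -1)), Mul(Mul(Add(934, -933), Pow(Add(-649, Add(-19, Mul(-1, -18))), -1)), Pow(-2269, -1))), Mul(-1, Mul(16, Add(2, 16)))) = Add(Add(Mul(2237, Rational(1, 2157)), Mul(Mul(1, Pow(Add(-649, Add(-19, 18)), -1)), Rational(-1, 2269))), Mul(-1, Mul(16, 18))) = Add(Add(Rational(2237, 2157), Mul(Mul(1, Pow(Add(-649, -1), -1)), Rational(-1, 2269))), Mul(-1, 288)) = Add(Add(Rational(2237, 2157), Mul(Mul(1, Pow(-650, -1)), Rational(-1, 2269))), -288) = Add(Add(Rational(2237, 2157), Mul(Mul(1, Rational(-1, 650)), Rational(-1, 2269))), -288) = Add(Add(Rational(2237, 2157), Mul(Rational(-1, 650), Rational(-1, 2269))), -288) = Add(Add(Rational(2237, 2157), Rational(1, 1474850)), -288) = Add(Rational(3299241607, 3181251450), -288) = Rational(-912901175993, 3181251450)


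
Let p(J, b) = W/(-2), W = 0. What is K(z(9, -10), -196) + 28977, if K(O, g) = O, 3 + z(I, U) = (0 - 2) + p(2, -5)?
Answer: 28972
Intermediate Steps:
p(J, b) = 0 (p(J, b) = 0/(-2) = 0*(-½) = 0)
z(I, U) = -5 (z(I, U) = -3 + ((0 - 2) + 0) = -3 + (-2 + 0) = -3 - 2 = -5)
K(z(9, -10), -196) + 28977 = -5 + 28977 = 28972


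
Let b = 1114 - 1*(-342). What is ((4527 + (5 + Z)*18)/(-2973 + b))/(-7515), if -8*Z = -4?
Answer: 514/1266695 ≈ 0.00040578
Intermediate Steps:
Z = ½ (Z = -⅛*(-4) = ½ ≈ 0.50000)
b = 1456 (b = 1114 + 342 = 1456)
((4527 + (5 + Z)*18)/(-2973 + b))/(-7515) = ((4527 + (5 + ½)*18)/(-2973 + 1456))/(-7515) = ((4527 + (11/2)*18)/(-1517))*(-1/7515) = ((4527 + 99)*(-1/1517))*(-1/7515) = (4626*(-1/1517))*(-1/7515) = -4626/1517*(-1/7515) = 514/1266695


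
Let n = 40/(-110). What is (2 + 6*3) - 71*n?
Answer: 504/11 ≈ 45.818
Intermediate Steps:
n = -4/11 (n = 40*(-1/110) = -4/11 ≈ -0.36364)
(2 + 6*3) - 71*n = (2 + 6*3) - 71*(-4/11) = (2 + 18) + 284/11 = 20 + 284/11 = 504/11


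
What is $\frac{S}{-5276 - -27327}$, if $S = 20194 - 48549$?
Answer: $- \frac{28355}{22051} \approx -1.2859$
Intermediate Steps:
$S = -28355$
$\frac{S}{-5276 - -27327} = - \frac{28355}{-5276 - -27327} = - \frac{28355}{-5276 + 27327} = - \frac{28355}{22051}$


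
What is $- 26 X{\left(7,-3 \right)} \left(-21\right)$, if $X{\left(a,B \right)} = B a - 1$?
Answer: $-12012$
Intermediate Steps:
$X{\left(a,B \right)} = -1 + B a$
$- 26 X{\left(7,-3 \right)} \left(-21\right) = - 26 \left(-1 - 21\right) \left(-21\right) = \left(-26\right) \left(-22\right) \left(-21\right) = 572 \left(-21\right) = -12012$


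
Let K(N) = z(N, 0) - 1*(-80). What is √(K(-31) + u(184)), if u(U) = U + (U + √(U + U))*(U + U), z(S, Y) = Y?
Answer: 2*√(16994 + 368*√23) ≈ 273.93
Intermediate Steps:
K(N) = 80 (K(N) = 0 - 1*(-80) = 0 + 80 = 80)
u(U) = U + 2*U*(U + √2*√U) (u(U) = U + (U + √(2*U))*(2*U) = U + (U + √2*√U)*(2*U) = U + 2*U*(U + √2*√U))
√(K(-31) + u(184)) = √(80 + (184 + 2*184² + 2*√2*184^(3/2))) = √(80 + (184 + 2*33856 + 2*√2*(368*√46))) = √(80 + (184 + 67712 + 1472*√23)) = √(80 + (67896 + 1472*√23)) = √(67976 + 1472*√23)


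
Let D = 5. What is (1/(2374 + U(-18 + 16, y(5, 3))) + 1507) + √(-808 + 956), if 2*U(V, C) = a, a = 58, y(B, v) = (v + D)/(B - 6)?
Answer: 3621322/2403 + 2*√37 ≈ 1519.2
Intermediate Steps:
y(B, v) = (5 + v)/(-6 + B) (y(B, v) = (v + 5)/(B - 6) = (5 + v)/(-6 + B))
U(V, C) = 29 (U(V, C) = (½)*58 = 29)
(1/(2374 + U(-18 + 16, y(5, 3))) + 1507) + √(-808 + 956) = (1/(2374 + 29) + 1507) + √(-808 + 956) = (1/2403 + 1507) + √148 = (1/2403 + 1507) + 2*√37 = 3621322/2403 + 2*√37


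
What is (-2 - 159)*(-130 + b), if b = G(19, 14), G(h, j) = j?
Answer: 18676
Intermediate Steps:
b = 14
(-2 - 159)*(-130 + b) = (-2 - 159)*(-130 + 14) = -161*(-116) = 18676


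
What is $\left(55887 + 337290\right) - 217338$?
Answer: $175839$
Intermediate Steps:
$\left(55887 + 337290\right) - 217338 = 393177 - 217338 = 175839$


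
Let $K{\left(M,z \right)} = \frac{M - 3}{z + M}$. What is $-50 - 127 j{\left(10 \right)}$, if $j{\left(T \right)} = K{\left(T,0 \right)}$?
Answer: $- \frac{1389}{10} \approx -138.9$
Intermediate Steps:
$K{\left(M,z \right)} = \frac{-3 + M}{M + z}$
$j{\left(T \right)} = \frac{-3 + T}{T}$ ($j{\left(T \right)} = \frac{-3 + T}{T + 0} = \frac{-3 + T}{T}$)
$-50 - 127 j{\left(10 \right)} = -50 - 127 \frac{-3 + 10}{10} = -50 - 127 \cdot \frac{1}{10} \cdot 7 = -50 - \frac{889}{10} = - \frac{1389}{10}$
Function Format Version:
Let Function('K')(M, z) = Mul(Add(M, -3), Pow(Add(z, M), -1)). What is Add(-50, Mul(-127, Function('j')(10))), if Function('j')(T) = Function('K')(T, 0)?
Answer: Rational(-1389, 10) ≈ -138.90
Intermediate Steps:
Function('K')(M, z) = Mul(Pow(Add(M, z), -1), Add(-3, M)) (Function('K')(M, z) = Mul(Add(-3, M), Pow(Add(M, z), -1)) = Mul(Pow(Add(M, z), -1), Add(-3, M)))
Function('j')(T) = Mul(Pow(T, -1), Add(-3, T)) (Function('j')(T) = Mul(Pow(Add(T, 0), -1), Add(-3, T)) = Mul(Pow(T, -1), Add(-3, T)))
Add(-50, Mul(-127, Function('j')(10))) = Add(-50, Mul(-127, Mul(Pow(10, -1), Add(-3, 10)))) = Add(-50, Mul(-127, Mul(Rational(1, 10), 7))) = Add(-50, Mul(-127, Rational(7, 10))) = Add(-50, Rational(-889, 10)) = Rational(-1389, 10)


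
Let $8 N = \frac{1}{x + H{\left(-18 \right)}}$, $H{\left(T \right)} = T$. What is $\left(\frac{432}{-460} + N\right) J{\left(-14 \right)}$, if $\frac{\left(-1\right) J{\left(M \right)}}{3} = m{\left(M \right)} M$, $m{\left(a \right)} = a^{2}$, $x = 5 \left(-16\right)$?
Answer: $- \frac{1780527}{230} \approx -7741.4$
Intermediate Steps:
$x = -80$
$J{\left(M \right)} = - 3 M^{3}$ ($J{\left(M \right)} = - 3 M^{2} M = - 3 M^{3}$)
$N = - \frac{1}{784}$ ($N = \frac{1}{8 \left(-80 - 18\right)} = \frac{1}{8 \left(-98\right)} = \frac{1}{8} \left(- \frac{1}{98}\right) = - \frac{1}{784} \approx -0.0012755$)
$\left(\frac{432}{-460} + N\right) J{\left(-14 \right)} = \left(\frac{432}{-460} - \frac{1}{784}\right) \left(- 3 \left(-14\right)^{3}\right) = \left(432 \left(- \frac{1}{460}\right) - \frac{1}{784}\right) \left(\left(-3\right) \left(-2744\right)\right) = \left(- \frac{108}{115} - \frac{1}{784}\right) 8232 = \left(- \frac{84787}{90160}\right) 8232 = - \frac{1780527}{230}$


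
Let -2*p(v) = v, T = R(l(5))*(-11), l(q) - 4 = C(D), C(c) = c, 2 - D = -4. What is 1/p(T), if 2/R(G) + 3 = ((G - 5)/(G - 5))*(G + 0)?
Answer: 7/11 ≈ 0.63636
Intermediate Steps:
D = 6 (D = 2 - 1*(-4) = 2 + 4 = 6)
l(q) = 10 (l(q) = 4 + 6 = 10)
R(G) = 2/(-3 + G) (R(G) = 2/(-3 + ((G - 5)/(G - 5))*(G + 0)) = 2/(-3 + ((-5 + G)/(-5 + G))*G) = 2/(-3 + 1*G) = 2/(-3 + G))
T = -22/7 (T = (2/(-3 + 10))*(-11) = (2/7)*(-11) = -22/7 ≈ -3.1429)
p(v) = -v/2
1/p(T) = 1/(-1/2*(-22/7)) = 1/(11/7) = 7/11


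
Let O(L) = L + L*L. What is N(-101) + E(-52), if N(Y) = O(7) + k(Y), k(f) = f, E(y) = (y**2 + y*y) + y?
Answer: 5311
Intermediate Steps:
O(L) = L + L**2
E(y) = y + 2*y**2 (E(y) = (y**2 + y**2) + y = 2*y**2 + y = y + 2*y**2)
N(Y) = 56 + Y (N(Y) = 7*(1 + 7) + Y = 7*8 + Y = 56 + Y)
N(-101) + E(-52) = (56 - 101) - 52*(1 + 2*(-52)) = -45 - 52*(1 - 104) = -45 - 52*(-103) = -45 + 5356 = 5311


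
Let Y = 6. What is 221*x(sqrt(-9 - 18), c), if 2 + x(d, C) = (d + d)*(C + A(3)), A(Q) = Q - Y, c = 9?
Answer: -442 + 7956*I*sqrt(3) ≈ -442.0 + 13780.0*I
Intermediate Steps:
A(Q) = -6 + Q (A(Q) = Q - 1*6 = Q - 6 = -6 + Q)
x(d, C) = -2 + 2*d*(-3 + C) (x(d, C) = -2 + (d + d)*(C + (-6 + 3)) = -2 + (2*d)*(C - 3) = -2 + (2*d)*(-3 + C) = -2 + 2*d*(-3 + C))
221*x(sqrt(-9 - 18), c) = 221*(-2 - 6*sqrt(-9 - 18) + 2*9*sqrt(-9 - 18)) = 221*(-2 - 18*I*sqrt(3) + 2*9*sqrt(-27)) = 221*(-2 - 18*I*sqrt(3) + 2*9*(3*I*sqrt(3))) = 221*(-2 - 18*I*sqrt(3) + 54*I*sqrt(3)) = 221*(-2 + 36*I*sqrt(3)) = -442 + 7956*I*sqrt(3)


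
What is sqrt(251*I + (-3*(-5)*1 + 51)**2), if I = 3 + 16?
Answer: 5*sqrt(365) ≈ 95.525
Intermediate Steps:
I = 19
sqrt(251*I + (-3*(-5)*1 + 51)**2) = sqrt(251*19 + (-3*(-5)*1 + 51)**2) = sqrt(4769 + (15*1 + 51)**2) = sqrt(4769 + (15 + 51)**2) = sqrt(4769 + 66**2) = sqrt(4769 + 4356) = sqrt(9125) = 5*sqrt(365)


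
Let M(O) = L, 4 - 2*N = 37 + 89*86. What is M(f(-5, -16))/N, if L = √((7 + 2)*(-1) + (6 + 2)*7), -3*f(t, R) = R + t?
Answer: -2*√47/7687 ≈ -0.0017837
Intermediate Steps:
f(t, R) = -R/3 - t/3 (f(t, R) = -(R + t)/3 = -R/3 - t/3)
L = √47 (L = √(9*(-1) + 8*7) = √(-9 + 56) = √47 ≈ 6.8557)
N = -7687/2 (N = 2 - (37 + 89*86)/2 = 2 - (37 + 7654)/2 = 2 - ½*7691 = 2 - 7691/2 = -7687/2 ≈ -3843.5)
M(O) = √47
M(f(-5, -16))/N = √47/(-7687/2) = √47*(-2/7687) = -2*√47/7687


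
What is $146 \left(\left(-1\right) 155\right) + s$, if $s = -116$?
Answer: $-22746$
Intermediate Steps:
$146 \left(\left(-1\right) 155\right) + s = 146 \left(\left(-1\right) 155\right) - 116 = 146 \left(-155\right) - 116 = -22630 - 116 = -22746$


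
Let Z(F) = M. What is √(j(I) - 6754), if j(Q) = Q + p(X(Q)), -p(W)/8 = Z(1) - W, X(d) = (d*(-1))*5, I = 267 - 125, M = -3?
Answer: 2*I*√3067 ≈ 110.76*I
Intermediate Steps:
Z(F) = -3
I = 142
X(d) = -5*d (X(d) = -d*5 = -5*d)
p(W) = 24 + 8*W (p(W) = -8*(-3 - W) = 24 + 8*W)
j(Q) = 24 - 39*Q (j(Q) = Q + (24 + 8*(-5*Q)) = Q + (24 - 40*Q) = 24 - 39*Q)
√(j(I) - 6754) = √((24 - 39*142) - 6754) = √((24 - 5538) - 6754) = √(-5514 - 6754) = √(-12268) = 2*I*√3067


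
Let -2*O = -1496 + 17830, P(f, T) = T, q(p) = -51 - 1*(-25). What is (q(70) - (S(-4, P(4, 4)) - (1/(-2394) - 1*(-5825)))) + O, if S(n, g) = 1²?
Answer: -5671387/2394 ≈ -2369.0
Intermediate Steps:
q(p) = -26 (q(p) = -51 + 25 = -26)
O = -8167 (O = -(-1496 + 17830)/2 = -½*16334 = -8167)
S(n, g) = 1
(q(70) - (S(-4, P(4, 4)) - (1/(-2394) - 1*(-5825)))) + O = (-26 - (1 - (1/(-2394) - 1*(-5825)))) - 8167 = (-26 - (1 - (-1/2394 + 5825))) - 8167 = (-26 - (1 - 1*13945049/2394)) - 8167 = (-26 - (1 - 13945049/2394)) - 8167 = (-26 - 1*(-13942655/2394)) - 8167 = (-26 + 13942655/2394) - 8167 = 13880411/2394 - 8167 = -5671387/2394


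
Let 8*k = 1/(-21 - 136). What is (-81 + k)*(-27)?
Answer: 2746899/1256 ≈ 2187.0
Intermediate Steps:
k = -1/1256 (k = 1/(8*(-21 - 136)) = (1/8)/(-157) = (1/8)*(-1/157) = -1/1256 ≈ -0.00079618)
(-81 + k)*(-27) = (-81 - 1/1256)*(-27) = -101737/1256*(-27) = 2746899/1256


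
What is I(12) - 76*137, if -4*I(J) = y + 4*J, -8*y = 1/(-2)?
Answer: -667137/64 ≈ -10424.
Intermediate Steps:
y = 1/16 (y = -1/8/(-2) = -1/8*(-1/2) = 1/16 ≈ 0.062500)
I(J) = -1/64 - J (I(J) = -(1/16 + 4*J)/4 = -1/64 - J)
I(12) - 76*137 = (-1/64 - 1*12) - 76*137 = (-1/64 - 12) - 10412 = -769/64 - 10412 = -667137/64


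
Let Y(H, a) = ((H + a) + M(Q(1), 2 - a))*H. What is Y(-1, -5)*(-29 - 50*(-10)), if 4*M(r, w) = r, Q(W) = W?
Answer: 10833/4 ≈ 2708.3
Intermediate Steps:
M(r, w) = r/4
Y(H, a) = H*(¼ + H + a) (Y(H, a) = ((H + a) + (¼)*1)*H = ((H + a) + ¼)*H = (¼ + H + a)*H = H*(¼ + H + a))
Y(-1, -5)*(-29 - 50*(-10)) = (-(¼ - 1 - 5))*(-29 - 50*(-10)) = (-1*(-23/4))*(-29 + 500) = (23/4)*471 = 10833/4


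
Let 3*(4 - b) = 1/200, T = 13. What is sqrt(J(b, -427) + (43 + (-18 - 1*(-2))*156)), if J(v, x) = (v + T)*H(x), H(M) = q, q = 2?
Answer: I*sqrt(2177103)/30 ≈ 49.183*I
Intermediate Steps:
H(M) = 2
b = 2399/600 (b = 4 - 1/3/200 = 4 - 1/3*1/200 = 4 - 1/600 = 2399/600 ≈ 3.9983)
J(v, x) = 26 + 2*v (J(v, x) = (v + 13)*2 = (13 + v)*2 = 26 + 2*v)
sqrt(J(b, -427) + (43 + (-18 - 1*(-2))*156)) = sqrt((26 + 2*(2399/600)) + (43 + (-18 - 1*(-2))*156)) = sqrt((26 + 2399/300) + (43 + (-18 + 2)*156)) = sqrt(10199/300 + (43 - 16*156)) = sqrt(10199/300 + (43 - 2496)) = sqrt(10199/300 - 2453) = sqrt(-725701/300) = I*sqrt(2177103)/30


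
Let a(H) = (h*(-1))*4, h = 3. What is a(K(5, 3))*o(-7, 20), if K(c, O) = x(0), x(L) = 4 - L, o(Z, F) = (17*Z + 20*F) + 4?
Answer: -3420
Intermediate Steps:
o(Z, F) = 4 + 17*Z + 20*F
K(c, O) = 4 (K(c, O) = 4 - 1*0 = 4 + 0 = 4)
a(H) = -12 (a(H) = (3*(-1))*4 = -3*4 = -12)
a(K(5, 3))*o(-7, 20) = -12*(4 + 17*(-7) + 20*20) = -12*(4 - 119 + 400) = -12*285 = -3420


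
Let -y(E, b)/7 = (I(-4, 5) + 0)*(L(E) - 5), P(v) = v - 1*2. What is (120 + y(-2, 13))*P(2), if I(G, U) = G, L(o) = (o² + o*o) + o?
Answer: 0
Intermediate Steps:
L(o) = o + 2*o² (L(o) = (o² + o²) + o = 2*o² + o = o + 2*o²)
P(v) = -2 + v (P(v) = v - 2 = -2 + v)
y(E, b) = -140 + 28*E*(1 + 2*E) (y(E, b) = -7*(-4 + 0)*(E*(1 + 2*E) - 5) = -(-28)*(-5 + E*(1 + 2*E)) = -7*(20 - 4*E*(1 + 2*E)) = -140 + 28*E*(1 + 2*E))
(120 + y(-2, 13))*P(2) = (120 + (-140 + 28*(-2)*(1 + 2*(-2))))*(-2 + 2) = (120 + (-140 + 28*(-2)*(1 - 4)))*0 = (120 + (-140 + 28*(-2)*(-3)))*0 = (120 + (-140 + 168))*0 = (120 + 28)*0 = 148*0 = 0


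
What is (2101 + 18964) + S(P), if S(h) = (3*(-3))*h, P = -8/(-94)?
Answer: 990019/47 ≈ 21064.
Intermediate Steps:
P = 4/47 (P = -8*(-1/94) = 4/47 ≈ 0.085106)
S(h) = -9*h
(2101 + 18964) + S(P) = (2101 + 18964) - 9*4/47 = 21065 - 36/47 = 990019/47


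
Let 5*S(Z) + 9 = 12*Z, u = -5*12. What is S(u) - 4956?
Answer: -25509/5 ≈ -5101.8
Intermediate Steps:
u = -60
S(Z) = -9/5 + 12*Z/5 (S(Z) = -9/5 + (12*Z)/5 = -9/5 + 12*Z/5)
S(u) - 4956 = (-9/5 + (12/5)*(-60)) - 4956 = (-9/5 - 144) - 4956 = -729/5 - 4956 = -25509/5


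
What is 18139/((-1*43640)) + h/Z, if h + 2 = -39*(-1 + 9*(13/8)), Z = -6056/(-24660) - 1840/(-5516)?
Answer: -197975163007609/214870529840 ≈ -921.37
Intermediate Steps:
Z = 4923706/8501535 (Z = -6056*(-1/24660) - 1840*(-1/5516) = 1514/6165 + 460/1379 = 4923706/8501535 ≈ 0.57915)
h = -4267/8 (h = -2 - 39*(-1 + 9*(13/8)) = -2 - 39*(-1 + 117/8) = -2 - 39*109/8 = -2 - 4251/8 = -4267/8 ≈ -533.38)
18139/((-1*43640)) + h/Z = 18139/((-1*43640)) - 4267/(8*4923706/8501535) = 18139/(-43640) - 4267/8*8501535/4923706 = 18139*(-1/43640) - 36276049845/39389648 = -18139/43640 - 36276049845/39389648 = -197975163007609/214870529840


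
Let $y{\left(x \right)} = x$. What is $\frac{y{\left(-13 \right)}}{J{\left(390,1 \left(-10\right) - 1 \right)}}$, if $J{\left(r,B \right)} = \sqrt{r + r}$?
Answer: $- \frac{\sqrt{195}}{30} \approx -0.46547$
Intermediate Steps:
$J{\left(r,B \right)} = \sqrt{2} \sqrt{r}$ ($J{\left(r,B \right)} = \sqrt{2 r} = \sqrt{2} \sqrt{r}$)
$\frac{y{\left(-13 \right)}}{J{\left(390,1 \left(-10\right) - 1 \right)}} = - \frac{13}{\sqrt{2} \sqrt{390}} = - \frac{13}{2 \sqrt{195}} = - 13 \frac{\sqrt{195}}{390} = - \frac{\sqrt{195}}{30}$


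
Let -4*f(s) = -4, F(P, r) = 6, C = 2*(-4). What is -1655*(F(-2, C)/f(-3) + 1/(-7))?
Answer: -67855/7 ≈ -9693.6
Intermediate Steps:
C = -8
f(s) = 1 (f(s) = -¼*(-4) = 1)
-1655*(F(-2, C)/f(-3) + 1/(-7)) = -1655*(6/1 + 1/(-7)) = -1655*(6*1 + 1*(-⅐)) = -1655*(6 - ⅐) = -1655*41/7 = -67855/7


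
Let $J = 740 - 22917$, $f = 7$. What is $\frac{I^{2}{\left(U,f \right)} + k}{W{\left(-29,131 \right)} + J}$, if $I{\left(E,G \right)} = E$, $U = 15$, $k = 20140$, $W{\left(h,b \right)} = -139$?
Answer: $- \frac{20365}{22316} \approx -0.91257$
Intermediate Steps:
$J = -22177$
$\frac{I^{2}{\left(U,f \right)} + k}{W{\left(-29,131 \right)} + J} = \frac{15^{2} + 20140}{-139 - 22177} = \frac{225 + 20140}{-22316} = 20365 \left(- \frac{1}{22316}\right) = - \frac{20365}{22316}$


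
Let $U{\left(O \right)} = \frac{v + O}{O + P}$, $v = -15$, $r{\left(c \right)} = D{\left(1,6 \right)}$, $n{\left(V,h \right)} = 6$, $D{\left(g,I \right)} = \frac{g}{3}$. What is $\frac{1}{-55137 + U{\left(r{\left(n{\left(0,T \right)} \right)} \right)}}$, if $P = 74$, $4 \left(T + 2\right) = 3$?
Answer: $- \frac{223}{12295595} \approx -1.8137 \cdot 10^{-5}$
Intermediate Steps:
$T = - \frac{5}{4}$ ($T = -2 + \frac{1}{4} \cdot 3 = -2 + \frac{3}{4} = - \frac{5}{4} \approx -1.25$)
$D{\left(g,I \right)} = \frac{g}{3}$ ($D{\left(g,I \right)} = g \frac{1}{3} = \frac{g}{3}$)
$r{\left(c \right)} = \frac{1}{3}$ ($r{\left(c \right)} = \frac{1}{3} \cdot 1 = \frac{1}{3}$)
$U{\left(O \right)} = \frac{-15 + O}{74 + O}$ ($U{\left(O \right)} = \frac{-15 + O}{O + 74} = \frac{-15 + O}{74 + O}$)
$\frac{1}{-55137 + U{\left(r{\left(n{\left(0,T \right)} \right)} \right)}} = \frac{1}{-55137 + \frac{-15 + \frac{1}{3}}{74 + \frac{1}{3}}} = \frac{1}{-55137 + \frac{1}{\frac{223}{3}} \left(- \frac{44}{3}\right)} = \frac{1}{-55137 + \frac{3}{223} \left(- \frac{44}{3}\right)} = \frac{1}{-55137 - \frac{44}{223}} = \frac{1}{- \frac{12295595}{223}} = - \frac{223}{12295595}$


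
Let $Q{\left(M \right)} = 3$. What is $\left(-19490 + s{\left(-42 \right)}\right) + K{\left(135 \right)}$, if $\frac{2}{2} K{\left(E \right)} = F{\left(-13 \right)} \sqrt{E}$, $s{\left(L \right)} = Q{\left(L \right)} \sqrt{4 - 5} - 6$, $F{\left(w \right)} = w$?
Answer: $-19496 - 39 \sqrt{15} + 3 i \approx -19647.0 + 3.0 i$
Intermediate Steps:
$s{\left(L \right)} = -6 + 3 i$ ($s{\left(L \right)} = 3 \sqrt{4 - 5} - 6 = 3 \sqrt{-1} - 6 = 3 i - 6 = -6 + 3 i$)
$K{\left(E \right)} = - 13 \sqrt{E}$
$\left(-19490 + s{\left(-42 \right)}\right) + K{\left(135 \right)} = \left(-19490 - \left(6 - 3 i\right)\right) - 13 \sqrt{135} = \left(-19496 + 3 i\right) - 13 \cdot 3 \sqrt{15} = \left(-19496 + 3 i\right) - 39 \sqrt{15} = -19496 - 39 \sqrt{15} + 3 i$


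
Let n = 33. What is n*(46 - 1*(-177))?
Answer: 7359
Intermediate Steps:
n*(46 - 1*(-177)) = 33*(46 - 1*(-177)) = 33*(46 + 177) = 33*223 = 7359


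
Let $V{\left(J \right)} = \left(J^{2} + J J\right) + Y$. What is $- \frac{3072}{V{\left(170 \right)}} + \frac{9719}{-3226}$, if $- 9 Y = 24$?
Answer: $- \frac{107182979}{34960162} \approx -3.0659$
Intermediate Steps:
$Y = - \frac{8}{3}$ ($Y = \left(- \frac{1}{9}\right) 24 = - \frac{8}{3} \approx -2.6667$)
$V{\left(J \right)} = - \frac{8}{3} + 2 J^{2}$ ($V{\left(J \right)} = \left(J^{2} + J J\right) - \frac{8}{3} = \left(J^{2} + J^{2}\right) - \frac{8}{3} = 2 J^{2} - \frac{8}{3} = - \frac{8}{3} + 2 J^{2}$)
$- \frac{3072}{V{\left(170 \right)}} + \frac{9719}{-3226} = - \frac{3072}{- \frac{8}{3} + 2 \cdot 170^{2}} + \frac{9719}{-3226} = - \frac{3072}{- \frac{8}{3} + 2 \cdot 28900} + 9719 \left(- \frac{1}{3226}\right) = - \frac{3072}{- \frac{8}{3} + 57800} - \frac{9719}{3226} = - \frac{3072}{\frac{173392}{3}} - \frac{9719}{3226} = \left(-3072\right) \frac{3}{173392} - \frac{9719}{3226} = - \frac{576}{10837} - \frac{9719}{3226} = - \frac{107182979}{34960162}$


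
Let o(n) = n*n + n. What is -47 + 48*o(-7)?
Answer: 1969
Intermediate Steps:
o(n) = n + n**2 (o(n) = n**2 + n = n + n**2)
-47 + 48*o(-7) = -47 + 48*(-7*(1 - 7)) = -47 + 48*(-7*(-6)) = -47 + 48*42 = -47 + 2016 = 1969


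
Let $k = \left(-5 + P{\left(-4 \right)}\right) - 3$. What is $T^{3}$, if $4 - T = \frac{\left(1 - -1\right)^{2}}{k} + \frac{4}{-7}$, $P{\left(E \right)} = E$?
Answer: $\frac{1092727}{9261} \approx 117.99$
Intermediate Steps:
$k = -12$ ($k = \left(-5 - 4\right) - 3 = -9 - 3 = -12$)
$T = \frac{103}{21}$ ($T = 4 - \left(\frac{\left(1 - -1\right)^{2}}{-12} + \frac{4}{-7}\right) = 4 - \left(\left(1 + 1\right)^{2} \left(- \frac{1}{12}\right) + 4 \left(- \frac{1}{7}\right)\right) = 4 - \left(2^{2} \left(- \frac{1}{12}\right) - \frac{4}{7}\right) = 4 - \left(4 \left(- \frac{1}{12}\right) - \frac{4}{7}\right) = 4 - \left(- \frac{1}{3} - \frac{4}{7}\right) = 4 - - \frac{19}{21} = 4 + \frac{19}{21} = \frac{103}{21} \approx 4.9048$)
$T^{3} = \left(\frac{103}{21}\right)^{3} = \frac{1092727}{9261}$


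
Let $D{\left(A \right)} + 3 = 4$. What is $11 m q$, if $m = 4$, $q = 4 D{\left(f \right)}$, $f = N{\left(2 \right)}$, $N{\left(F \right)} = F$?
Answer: $176$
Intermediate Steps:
$f = 2$
$D{\left(A \right)} = 1$ ($D{\left(A \right)} = -3 + 4 = 1$)
$q = 4$ ($q = 4 \cdot 1 = 4$)
$11 m q = 11 \cdot 4 \cdot 4 = 44 \cdot 4 = 176$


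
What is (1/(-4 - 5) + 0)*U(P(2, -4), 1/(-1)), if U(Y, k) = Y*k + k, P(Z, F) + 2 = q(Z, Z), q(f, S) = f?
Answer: ⅑ ≈ 0.11111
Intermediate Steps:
P(Z, F) = -2 + Z
U(Y, k) = k + Y*k
(1/(-4 - 5) + 0)*U(P(2, -4), 1/(-1)) = (1/(-4 - 5) + 0)*((1 + (-2 + 2))/(-1)) = (1/(-9) + 0)*(-(1 + 0)) = (-⅑ + 0)*(-1*1) = -⅑*(-1) = ⅑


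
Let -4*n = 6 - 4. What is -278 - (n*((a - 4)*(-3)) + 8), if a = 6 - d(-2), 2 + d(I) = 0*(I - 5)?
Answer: -292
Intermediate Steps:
d(I) = -2 (d(I) = -2 + 0*(I - 5) = -2 + 0*(-5 + I) = -2 + 0 = -2)
n = -½ (n = -(6 - 4)/4 = -¼*2 = -½ ≈ -0.50000)
a = 8 (a = 6 - 1*(-2) = 6 + 2 = 8)
-278 - (n*((a - 4)*(-3)) + 8) = -278 - (-(8 - 4)*(-3)/2 + 8) = -278 - (-2*(-3) + 8) = -278 - (-½*(-12) + 8) = -278 - (6 + 8) = -278 - 1*14 = -278 - 14 = -292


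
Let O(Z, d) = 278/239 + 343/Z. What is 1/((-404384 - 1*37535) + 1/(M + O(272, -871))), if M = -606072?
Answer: -39399370983/17411330625501385 ≈ -2.2629e-6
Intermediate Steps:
O(Z, d) = 278/239 + 343/Z (O(Z, d) = 278*(1/239) + 343/Z = 278/239 + 343/Z)
1/((-404384 - 1*37535) + 1/(M + O(272, -871))) = 1/((-404384 - 1*37535) + 1/(-606072 + (278/239 + 343/272))) = 1/((-404384 - 37535) + 1/(-606072 + (278/239 + 343*(1/272)))) = 1/(-441919 + 1/(-606072 + (278/239 + 343/272))) = 1/(-441919 + 1/(-606072 + 157593/65008)) = 1/(-441919 + 1/(-39399370983/65008)) = 1/(-441919 - 65008/39399370983) = 1/(-17411330625501385/39399370983) = -39399370983/17411330625501385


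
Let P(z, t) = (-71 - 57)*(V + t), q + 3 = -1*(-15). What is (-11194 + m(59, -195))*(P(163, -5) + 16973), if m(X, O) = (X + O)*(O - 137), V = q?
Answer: 545942766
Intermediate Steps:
q = 12 (q = -3 - 1*(-15) = -3 + 15 = 12)
V = 12
m(X, O) = (-137 + O)*(O + X) (m(X, O) = (O + X)*(-137 + O) = (-137 + O)*(O + X))
P(z, t) = -1536 - 128*t (P(z, t) = (-71 - 57)*(12 + t) = -128*(12 + t) = -1536 - 128*t)
(-11194 + m(59, -195))*(P(163, -5) + 16973) = (-11194 + ((-195)**2 - 137*(-195) - 137*59 - 195*59))*((-1536 - 128*(-5)) + 16973) = (-11194 + (38025 + 26715 - 8083 - 11505))*((-1536 + 640) + 16973) = (-11194 + 45152)*(-896 + 16973) = 33958*16077 = 545942766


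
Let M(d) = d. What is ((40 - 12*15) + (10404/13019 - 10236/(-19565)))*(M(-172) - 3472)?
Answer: 128718929312464/254716735 ≈ 5.0534e+5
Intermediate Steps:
((40 - 12*15) + (10404/13019 - 10236/(-19565)))*(M(-172) - 3472) = ((40 - 12*15) + (10404/13019 - 10236/(-19565)))*(-172 - 3472) = ((40 - 180) + (10404*(1/13019) - 10236*(-1/19565)))*(-3644) = (-140 + (10404/13019 + 10236/19565))*(-3644) = (-140 + 336816744/254716735)*(-3644) = -35323526156/254716735*(-3644) = 128718929312464/254716735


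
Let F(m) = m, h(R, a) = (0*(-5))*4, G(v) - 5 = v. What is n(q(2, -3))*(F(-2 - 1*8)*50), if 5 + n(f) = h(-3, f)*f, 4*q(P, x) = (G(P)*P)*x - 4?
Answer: 2500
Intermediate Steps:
G(v) = 5 + v
h(R, a) = 0 (h(R, a) = 0*4 = 0)
q(P, x) = -1 + P*x*(5 + P)/4 (q(P, x) = (((5 + P)*P)*x - 4)/4 = ((P*(5 + P))*x - 4)/4 = (P*x*(5 + P) - 4)/4 = (-4 + P*x*(5 + P))/4 = -1 + P*x*(5 + P)/4)
n(f) = -5 (n(f) = -5 + 0*f = -5 + 0 = -5)
n(q(2, -3))*(F(-2 - 1*8)*50) = -5*(-2 - 1*8)*50 = -5*(-2 - 8)*50 = -(-50)*50 = -5*(-500) = 2500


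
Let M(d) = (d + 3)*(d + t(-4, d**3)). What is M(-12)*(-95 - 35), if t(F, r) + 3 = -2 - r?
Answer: 2001870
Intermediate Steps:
t(F, r) = -5 - r (t(F, r) = -3 + (-2 - r) = -5 - r)
M(d) = (3 + d)*(-5 + d - d**3) (M(d) = (d + 3)*(d + (-5 - d**3)) = (3 + d)*(-5 + d - d**3))
M(-12)*(-95 - 35) = (-15 + (-12)**2 - 1*(-12)**4 - 3*(-12)**3 - 2*(-12))*(-95 - 35) = (-15 + 144 - 1*20736 - 3*(-1728) + 24)*(-130) = (-15 + 144 - 20736 + 5184 + 24)*(-130) = -15399*(-130) = 2001870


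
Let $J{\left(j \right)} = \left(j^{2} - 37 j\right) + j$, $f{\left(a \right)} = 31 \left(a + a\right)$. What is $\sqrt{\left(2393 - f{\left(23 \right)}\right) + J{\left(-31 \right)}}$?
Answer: $2 \sqrt{761} \approx 55.172$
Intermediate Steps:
$f{\left(a \right)} = 62 a$ ($f{\left(a \right)} = 31 \cdot 2 a = 62 a$)
$J{\left(j \right)} = j^{2} - 36 j$
$\sqrt{\left(2393 - f{\left(23 \right)}\right) + J{\left(-31 \right)}} = \sqrt{\left(2393 - 62 \cdot 23\right) - 31 \left(-36 - 31\right)} = \sqrt{\left(2393 - 1426\right) - -2077} = \sqrt{\left(2393 - 1426\right) + 2077} = \sqrt{967 + 2077} = \sqrt{3044} = 2 \sqrt{761}$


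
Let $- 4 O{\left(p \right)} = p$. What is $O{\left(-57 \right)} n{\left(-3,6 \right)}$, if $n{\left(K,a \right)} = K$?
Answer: $- \frac{171}{4} \approx -42.75$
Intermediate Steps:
$O{\left(p \right)} = - \frac{p}{4}$
$O{\left(-57 \right)} n{\left(-3,6 \right)} = \left(- \frac{1}{4}\right) \left(-57\right) \left(-3\right) = \frac{57}{4} \left(-3\right) = - \frac{171}{4}$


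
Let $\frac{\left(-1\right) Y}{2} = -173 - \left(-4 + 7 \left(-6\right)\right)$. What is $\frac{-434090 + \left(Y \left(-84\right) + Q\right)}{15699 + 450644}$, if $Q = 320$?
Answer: $- \frac{455106}{466343} \approx -0.9759$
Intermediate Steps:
$Y = 254$ ($Y = - 2 \left(-173 - \left(-4 + 7 \left(-6\right)\right)\right) = - 2 \left(-173 - \left(-4 - 42\right)\right) = - 2 \left(-173 - -46\right) = - 2 \left(-173 + 46\right) = \left(-2\right) \left(-127\right) = 254$)
$\frac{-434090 + \left(Y \left(-84\right) + Q\right)}{15699 + 450644} = \frac{-434090 + \left(254 \left(-84\right) + 320\right)}{15699 + 450644} = \frac{-434090 + \left(-21336 + 320\right)}{466343} = \left(-434090 - 21016\right) \frac{1}{466343} = \left(-455106\right) \frac{1}{466343} = - \frac{455106}{466343}$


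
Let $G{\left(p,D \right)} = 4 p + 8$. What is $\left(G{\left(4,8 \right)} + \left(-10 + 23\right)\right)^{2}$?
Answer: $1369$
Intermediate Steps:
$G{\left(p,D \right)} = 8 + 4 p$
$\left(G{\left(4,8 \right)} + \left(-10 + 23\right)\right)^{2} = \left(\left(8 + 4 \cdot 4\right) + \left(-10 + 23\right)\right)^{2} = \left(\left(8 + 16\right) + 13\right)^{2} = \left(24 + 13\right)^{2} = 37^{2} = 1369$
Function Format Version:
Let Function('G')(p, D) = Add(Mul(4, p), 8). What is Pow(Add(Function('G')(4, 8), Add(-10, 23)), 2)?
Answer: 1369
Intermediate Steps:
Function('G')(p, D) = Add(8, Mul(4, p))
Pow(Add(Function('G')(4, 8), Add(-10, 23)), 2) = Pow(Add(Add(8, Mul(4, 4)), Add(-10, 23)), 2) = Pow(Add(Add(8, 16), 13), 2) = Pow(Add(24, 13), 2) = Pow(37, 2) = 1369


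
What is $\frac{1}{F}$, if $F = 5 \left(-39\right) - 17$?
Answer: $- \frac{1}{212} \approx -0.004717$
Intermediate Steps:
$F = -212$ ($F = -195 - 17 = -212$)
$\frac{1}{F} = \frac{1}{-212} = - \frac{1}{212}$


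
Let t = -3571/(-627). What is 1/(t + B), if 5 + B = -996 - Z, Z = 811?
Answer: -627/1132553 ≈ -0.00055362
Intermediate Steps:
t = 3571/627 (t = -3571*(-1/627) = 3571/627 ≈ 5.6954)
B = -1812 (B = -5 + (-996 - 1*811) = -5 + (-996 - 811) = -5 - 1807 = -1812)
1/(t + B) = 1/(3571/627 - 1812) = 1/(-1132553/627) = -627/1132553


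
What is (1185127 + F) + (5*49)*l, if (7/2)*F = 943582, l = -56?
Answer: 10087013/7 ≈ 1.4410e+6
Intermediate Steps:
F = 1887164/7 (F = (2/7)*943582 = 1887164/7 ≈ 2.6960e+5)
(1185127 + F) + (5*49)*l = (1185127 + 1887164/7) + (5*49)*(-56) = 10183053/7 + 245*(-56) = 10183053/7 - 13720 = 10087013/7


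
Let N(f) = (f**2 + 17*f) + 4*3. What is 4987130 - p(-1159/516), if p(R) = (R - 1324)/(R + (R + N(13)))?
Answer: 1022930867163/205114 ≈ 4.9871e+6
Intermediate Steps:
N(f) = 12 + f**2 + 17*f (N(f) = (f**2 + 17*f) + 12 = 12 + f**2 + 17*f)
p(R) = (-1324 + R)/(402 + 2*R) (p(R) = (R - 1324)/(R + (R + (12 + 13**2 + 17*13))) = (-1324 + R)/(R + (R + (12 + 169 + 221))) = (-1324 + R)/(R + (R + 402)) = (-1324 + R)/(R + (402 + R)) = (-1324 + R)/(402 + 2*R))
4987130 - p(-1159/516) = 4987130 - (-1324 - 1159/516)/(2*(201 - 1159/516)) = 4987130 - (-684343)/(2*102557/516*516) = 4987130 - 516*(-684343)/(2*102557*516) = 4987130 - 1*(-684343/205114) = 4987130 + 684343/205114 = 1022930867163/205114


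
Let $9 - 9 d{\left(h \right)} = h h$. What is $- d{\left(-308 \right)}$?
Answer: $\frac{94855}{9} \approx 10539.0$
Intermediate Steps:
$d{\left(h \right)} = 1 - \frac{h^{2}}{9}$ ($d{\left(h \right)} = 1 - \frac{h h}{9} = 1 - \frac{h^{2}}{9}$)
$- d{\left(-308 \right)} = - (1 - \frac{\left(-308\right)^{2}}{9}) = - (1 - \frac{94864}{9}) = \left(-1\right) \left(- \frac{94855}{9}\right) = \frac{94855}{9}$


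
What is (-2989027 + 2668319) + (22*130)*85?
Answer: -77608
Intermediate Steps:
(-2989027 + 2668319) + (22*130)*85 = -320708 + 2860*85 = -320708 + 243100 = -77608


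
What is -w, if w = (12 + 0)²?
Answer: -144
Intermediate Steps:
w = 144 (w = 12² = 144)
-w = -1*144 = -144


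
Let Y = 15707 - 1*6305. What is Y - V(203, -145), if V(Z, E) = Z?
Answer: 9199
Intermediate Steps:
Y = 9402 (Y = 15707 - 6305 = 9402)
Y - V(203, -145) = 9402 - 1*203 = 9402 - 203 = 9199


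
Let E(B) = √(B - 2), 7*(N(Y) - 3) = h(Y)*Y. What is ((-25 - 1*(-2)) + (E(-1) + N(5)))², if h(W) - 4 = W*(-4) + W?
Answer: 37878/49 - 390*I*√3/7 ≈ 773.02 - 96.5*I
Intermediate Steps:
h(W) = 4 - 3*W (h(W) = 4 + (W*(-4) + W) = 4 + (-4*W + W) = 4 - 3*W)
N(Y) = 3 + Y*(4 - 3*Y)/7 (N(Y) = 3 + ((4 - 3*Y)*Y)/7 = 3 + (Y*(4 - 3*Y))/7 = 3 + Y*(4 - 3*Y)/7)
E(B) = √(-2 + B)
((-25 - 1*(-2)) + (E(-1) + N(5)))² = ((-25 - 1*(-2)) + (√(-2 - 1) + (3 - ⅐*5*(-4 + 3*5))))² = ((-25 + 2) + (√(-3) + (3 - ⅐*5*(-4 + 15))))² = (-23 + (I*√3 + (3 - ⅐*5*11)))² = (-23 + (I*√3 + (3 - 55/7)))² = (-23 + (I*√3 - 34/7))² = (-23 + (-34/7 + I*√3))² = (-195/7 + I*√3)²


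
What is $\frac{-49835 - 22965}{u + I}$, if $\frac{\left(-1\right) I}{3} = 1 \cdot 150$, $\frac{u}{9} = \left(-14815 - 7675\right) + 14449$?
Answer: $\frac{72800}{72819} \approx 0.99974$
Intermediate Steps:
$u = -72369$ ($u = 9 \left(\left(-14815 - 7675\right) + 14449\right) = 9 \left(-22490 + 14449\right) = 9 \left(-8041\right) = -72369$)
$I = -450$ ($I = - 3 \cdot 1 \cdot 150 = \left(-3\right) 150 = -450$)
$\frac{-49835 - 22965}{u + I} = \frac{-49835 - 22965}{-72369 - 450} = - \frac{72800}{-72819} = \left(-72800\right) \left(- \frac{1}{72819}\right) = \frac{72800}{72819}$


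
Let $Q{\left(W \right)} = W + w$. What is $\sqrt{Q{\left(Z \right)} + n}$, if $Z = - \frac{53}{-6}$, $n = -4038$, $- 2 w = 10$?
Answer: $\frac{i \sqrt{145230}}{6} \approx 63.515 i$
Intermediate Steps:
$w = -5$ ($w = \left(- \frac{1}{2}\right) 10 = -5$)
$Z = \frac{53}{6}$ ($Z = \left(-53\right) \left(- \frac{1}{6}\right) = \frac{53}{6} \approx 8.8333$)
$Q{\left(W \right)} = -5 + W$ ($Q{\left(W \right)} = W - 5 = -5 + W$)
$\sqrt{Q{\left(Z \right)} + n} = \sqrt{\left(-5 + \frac{53}{6}\right) - 4038} = \sqrt{\frac{23}{6} - 4038} = \sqrt{- \frac{24205}{6}} = \frac{i \sqrt{145230}}{6}$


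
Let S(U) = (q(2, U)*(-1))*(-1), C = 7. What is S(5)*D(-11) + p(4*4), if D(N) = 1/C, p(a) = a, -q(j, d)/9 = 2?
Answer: 94/7 ≈ 13.429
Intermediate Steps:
q(j, d) = -18 (q(j, d) = -9*2 = -18)
S(U) = -18 (S(U) = -18*(-1)*(-1) = 18*(-1) = -18)
D(N) = ⅐ (D(N) = 1/7 = ⅐)
S(5)*D(-11) + p(4*4) = -18*⅐ + 4*4 = -18/7 + 16 = 94/7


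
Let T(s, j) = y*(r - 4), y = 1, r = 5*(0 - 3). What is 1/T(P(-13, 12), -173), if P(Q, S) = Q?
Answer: -1/19 ≈ -0.052632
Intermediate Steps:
r = -15 (r = 5*(-3) = -15)
T(s, j) = -19 (T(s, j) = 1*(-15 - 4) = 1*(-19) = -19)
1/T(P(-13, 12), -173) = 1/(-19) = -1/19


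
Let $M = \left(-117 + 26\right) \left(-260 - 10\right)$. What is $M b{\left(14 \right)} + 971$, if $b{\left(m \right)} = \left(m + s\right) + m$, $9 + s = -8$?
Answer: $271241$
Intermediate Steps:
$s = -17$ ($s = -9 - 8 = -17$)
$M = 24570$ ($M = \left(-91\right) \left(-270\right) = 24570$)
$b{\left(m \right)} = -17 + 2 m$ ($b{\left(m \right)} = \left(m - 17\right) + m = \left(-17 + m\right) + m = -17 + 2 m$)
$M b{\left(14 \right)} + 971 = 24570 \left(-17 + 2 \cdot 14\right) + 971 = 24570 \left(-17 + 28\right) + 971 = 24570 \cdot 11 + 971 = 270270 + 971 = 271241$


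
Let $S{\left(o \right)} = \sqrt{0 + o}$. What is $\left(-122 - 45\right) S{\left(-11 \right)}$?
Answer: $- 167 i \sqrt{11} \approx - 553.88 i$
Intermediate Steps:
$S{\left(o \right)} = \sqrt{o}$
$\left(-122 - 45\right) S{\left(-11 \right)} = \left(-122 - 45\right) \sqrt{-11} = \left(-122 - 45\right) i \sqrt{11} = - 167 i \sqrt{11}$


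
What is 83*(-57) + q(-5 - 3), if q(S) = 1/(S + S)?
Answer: -75697/16 ≈ -4731.1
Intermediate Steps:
q(S) = 1/(2*S)
83*(-57) + q(-5 - 3) = 83*(-57) + 1/(2*(-5 - 3)) = -4731 + (½)/(-8) = -4731 + (½)*(-⅛) = -4731 - 1/16 = -75697/16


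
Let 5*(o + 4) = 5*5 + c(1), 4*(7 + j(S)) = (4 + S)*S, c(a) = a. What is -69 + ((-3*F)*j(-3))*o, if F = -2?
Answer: -624/5 ≈ -124.80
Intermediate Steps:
j(S) = -7 + S*(4 + S)/4 (j(S) = -7 + ((4 + S)*S)/4 = -7 + (S*(4 + S))/4 = -7 + S*(4 + S)/4)
o = 6/5 (o = -4 + (5*5 + 1)/5 = -4 + (25 + 1)/5 = -4 + (⅕)*26 = -4 + 26/5 = 6/5 ≈ 1.2000)
-69 + ((-3*F)*j(-3))*o = -69 + ((-3*(-2))*(-7 - 3 + (¼)*(-3)²))*(6/5) = -69 + (6*(-7 - 3 + (¼)*9))*(6/5) = -69 + (6*(-7 - 3 + 9/4))*(6/5) = -69 + (6*(-31/4))*(6/5) = -69 - 93/2*6/5 = -69 - 279/5 = -624/5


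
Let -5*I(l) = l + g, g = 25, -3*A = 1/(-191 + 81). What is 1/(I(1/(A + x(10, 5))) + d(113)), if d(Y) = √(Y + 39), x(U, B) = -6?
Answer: 19451591/498689791 + 7832882*√38/498689791 ≈ 0.13583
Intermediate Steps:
d(Y) = √(39 + Y)
A = 1/330 (A = -1/(3*(-191 + 81)) = -⅓/(-110) = -⅓*(-1/110) = 1/330 ≈ 0.0030303)
I(l) = -5 - l/5 (I(l) = -(l + 25)/5 = -(25 + l)/5 = -5 - l/5)
1/(I(1/(A + x(10, 5))) + d(113)) = 1/((-5 - 1/(5*(1/330 - 6))) + √(39 + 113)) = 1/((-5 - 1/(5*(-1979/330))) + √152) = 1/((-5 - ⅕*(-330/1979)) + 2*√38) = 1/((-5 + 66/1979) + 2*√38) = 1/(-9829/1979 + 2*√38)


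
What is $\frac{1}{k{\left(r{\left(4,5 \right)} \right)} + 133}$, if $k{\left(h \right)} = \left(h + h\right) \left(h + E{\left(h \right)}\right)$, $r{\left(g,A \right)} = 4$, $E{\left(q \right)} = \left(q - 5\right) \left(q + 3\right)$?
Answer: $\frac{1}{109} \approx 0.0091743$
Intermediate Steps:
$E{\left(q \right)} = \left(-5 + q\right) \left(3 + q\right)$
$k{\left(h \right)} = 2 h \left(-15 + h^{2} - h\right)$ ($k{\left(h \right)} = \left(h + h\right) \left(h - \left(15 - h^{2} + 2 h\right)\right) = 2 h \left(-15 + h^{2} - h\right)$)
$\frac{1}{k{\left(r{\left(4,5 \right)} \right)} + 133} = \frac{1}{2 \cdot 4 \left(-15 + 4^{2} - 4\right) + 133} = \frac{1}{2 \cdot 4 \left(-15 + 16 - 4\right) + 133} = \frac{1}{2 \cdot 4 \left(-3\right) + 133} = \frac{1}{-24 + 133} = \frac{1}{109}$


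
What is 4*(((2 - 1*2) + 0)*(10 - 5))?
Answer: 0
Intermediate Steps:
4*(((2 - 1*2) + 0)*(10 - 5)) = 4*(((2 - 2) + 0)*5) = 4*((0 + 0)*5) = 4*(0*5) = 4*0 = 0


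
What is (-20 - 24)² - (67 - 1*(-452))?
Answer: 1417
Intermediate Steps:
(-20 - 24)² - (67 - 1*(-452)) = (-44)² - (67 + 452) = 1936 - 1*519 = 1936 - 519 = 1417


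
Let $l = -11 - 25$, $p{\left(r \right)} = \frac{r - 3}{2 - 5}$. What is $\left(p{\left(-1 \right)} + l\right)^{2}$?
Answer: $\frac{10816}{9} \approx 1201.8$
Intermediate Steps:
$p{\left(r \right)} = 1 - \frac{r}{3}$ ($p{\left(r \right)} = \frac{-3 + r}{-3} = \left(-3 + r\right) \left(- \frac{1}{3}\right) = 1 - \frac{r}{3}$)
$l = -36$
$\left(p{\left(-1 \right)} + l\right)^{2} = \left(\left(1 - - \frac{1}{3}\right) - 36\right)^{2} = \left(\left(1 + \frac{1}{3}\right) - 36\right)^{2} = \left(\frac{4}{3} - 36\right)^{2} = \left(- \frac{104}{3}\right)^{2} = \frac{10816}{9}$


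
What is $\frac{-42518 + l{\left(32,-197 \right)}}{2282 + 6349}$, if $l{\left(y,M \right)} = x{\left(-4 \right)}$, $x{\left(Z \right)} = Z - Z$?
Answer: $- \frac{6074}{1233} \approx -4.9262$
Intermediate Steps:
$x{\left(Z \right)} = 0$
$l{\left(y,M \right)} = 0$
$\frac{-42518 + l{\left(32,-197 \right)}}{2282 + 6349} = \frac{-42518 + 0}{2282 + 6349} = - \frac{42518}{8631} = \left(-42518\right) \frac{1}{8631} = - \frac{6074}{1233}$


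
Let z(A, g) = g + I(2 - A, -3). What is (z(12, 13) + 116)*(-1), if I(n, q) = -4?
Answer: -125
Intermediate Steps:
z(A, g) = -4 + g (z(A, g) = g - 4 = -4 + g)
(z(12, 13) + 116)*(-1) = ((-4 + 13) + 116)*(-1) = (9 + 116)*(-1) = 125*(-1) = -125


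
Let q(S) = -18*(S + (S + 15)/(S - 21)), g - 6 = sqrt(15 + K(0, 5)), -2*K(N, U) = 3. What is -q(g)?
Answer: 3762/47 + 1053*sqrt(6)/47 ≈ 134.92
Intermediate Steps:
K(N, U) = -3/2 (K(N, U) = -1/2*3 = -3/2)
g = 6 + 3*sqrt(6)/2 (g = 6 + sqrt(15 - 3/2) = 6 + sqrt(27/2) = 6 + 3*sqrt(6)/2 ≈ 9.6742)
q(S) = -18*S - 18*(15 + S)/(-21 + S) (q(S) = -18*(S + (15 + S)/(-21 + S)) = -18*S - 18*(15 + S)/(-21 + S))
-q(g) = -18*(-15 - (6 + 3*sqrt(6)/2)**2 + 20*(6 + 3*sqrt(6)/2))/(-21 + (6 + 3*sqrt(6)/2)) = -18*(-15 - (6 + 3*sqrt(6)/2)**2 + (120 + 30*sqrt(6)))/(-15 + 3*sqrt(6)/2) = -18*(105 - (6 + 3*sqrt(6)/2)**2 + 30*sqrt(6))/(-15 + 3*sqrt(6)/2)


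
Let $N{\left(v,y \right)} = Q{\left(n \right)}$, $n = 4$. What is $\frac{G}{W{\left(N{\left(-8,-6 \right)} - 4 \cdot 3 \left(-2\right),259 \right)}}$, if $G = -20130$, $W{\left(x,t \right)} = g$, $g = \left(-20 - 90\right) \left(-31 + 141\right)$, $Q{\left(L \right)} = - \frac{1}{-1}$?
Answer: $\frac{183}{110} \approx 1.6636$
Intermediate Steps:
$Q{\left(L \right)} = 1$ ($Q{\left(L \right)} = \left(-1\right) \left(-1\right) = 1$)
$N{\left(v,y \right)} = 1$
$g = -12100$ ($g = \left(-110\right) 110 = -12100$)
$W{\left(x,t \right)} = -12100$
$\frac{G}{W{\left(N{\left(-8,-6 \right)} - 4 \cdot 3 \left(-2\right),259 \right)}} = - \frac{20130}{-12100} = \left(-20130\right) \left(- \frac{1}{12100}\right) = \frac{183}{110}$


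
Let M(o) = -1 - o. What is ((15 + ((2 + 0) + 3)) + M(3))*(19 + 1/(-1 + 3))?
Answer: 312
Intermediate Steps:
((15 + ((2 + 0) + 3)) + M(3))*(19 + 1/(-1 + 3)) = ((15 + ((2 + 0) + 3)) + (-1 - 1*3))*(19 + 1/(-1 + 3)) = ((15 + (2 + 3)) + (-1 - 3))*(19 + 1/2) = ((15 + 5) - 4)*(19 + 1/2) = (20 - 4)*(39/2) = 16*(39/2) = 312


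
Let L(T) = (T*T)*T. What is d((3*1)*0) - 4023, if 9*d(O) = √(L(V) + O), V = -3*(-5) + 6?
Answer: -4023 + 7*√21/3 ≈ -4012.3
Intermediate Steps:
V = 21 (V = 15 + 6 = 21)
L(T) = T³ (L(T) = T²*T = T³)
d(O) = √(9261 + O)/9 (d(O) = √(21³ + O)/9 = √(9261 + O)/9)
d((3*1)*0) - 4023 = √(9261 + (3*1)*0)/9 - 4023 = √(9261 + 3*0)/9 - 4023 = √(9261 + 0)/9 - 4023 = √9261/9 - 4023 = (21*√21)/9 - 4023 = 7*√21/3 - 4023 = -4023 + 7*√21/3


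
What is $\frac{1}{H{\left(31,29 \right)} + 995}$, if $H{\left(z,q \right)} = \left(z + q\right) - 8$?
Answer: $\frac{1}{1047} \approx 0.00095511$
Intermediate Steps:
$H{\left(z,q \right)} = -8 + q + z$ ($H{\left(z,q \right)} = \left(q + z\right) - 8 = -8 + q + z$)
$\frac{1}{H{\left(31,29 \right)} + 995} = \frac{1}{\left(-8 + 29 + 31\right) + 995} = \frac{1}{52 + 995} = \frac{1}{1047}$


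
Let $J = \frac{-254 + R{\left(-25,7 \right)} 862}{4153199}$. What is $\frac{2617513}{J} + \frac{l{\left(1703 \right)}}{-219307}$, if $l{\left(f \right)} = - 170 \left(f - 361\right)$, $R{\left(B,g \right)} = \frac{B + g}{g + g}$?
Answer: $- \frac{1517153198077430993}{190119232} \approx -7.98 \cdot 10^{9}$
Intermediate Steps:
$R{\left(B,g \right)} = \frac{B + g}{2 g}$
$l{\left(f \right)} = 61370 - 170 f$ ($l{\left(f \right)} = - 170 \left(-361 + f\right) = 61370 - 170 f$)
$J = - \frac{9536}{29072393}$ ($J = \frac{-254 + \frac{-25 + 7}{2 \cdot 7} \cdot 862}{4153199} = \left(-254 + \frac{1}{2} \cdot \frac{1}{7} \left(-18\right) 862\right) \frac{1}{4153199} = \left(-254 - \frac{7758}{7}\right) \frac{1}{4153199} = \left(- \frac{9536}{7}\right) \frac{1}{4153199} = - \frac{9536}{29072393} \approx -0.00032801$)
$\frac{2617513}{J} + \frac{l{\left(1703 \right)}}{-219307} = \frac{2617513}{- \frac{9536}{29072393}} + \frac{61370 - 289510}{-219307} = 2617513 \left(- \frac{29072393}{9536}\right) + \left(61370 - 289510\right) \left(- \frac{1}{219307}\right) = - \frac{76097366618609}{9536} - - \frac{20740}{19937} = - \frac{76097366618609}{9536} + \frac{20740}{19937} = - \frac{1517153198077430993}{190119232}$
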